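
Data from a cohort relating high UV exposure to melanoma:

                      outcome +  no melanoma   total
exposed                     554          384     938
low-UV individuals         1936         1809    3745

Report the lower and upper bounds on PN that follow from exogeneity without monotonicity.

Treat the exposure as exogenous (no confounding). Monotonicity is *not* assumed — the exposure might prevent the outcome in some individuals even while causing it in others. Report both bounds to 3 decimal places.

p₁ = P(outcome | exposed) = 554/938 = 0.59062
p₀ = P(outcome | unexposed) = 1936/3745 = 0.51696
Under exogeneity alone the bounds on PN are max{0,(p₁−p₀)/p₁} ≤ PN ≤ min{1,(1−p₀)/p₁}.
  lower = (p₁ − p₀)/p₁ = 0.073662 / 0.59062 ≈ 0.1247
  upper = min{1, (1 − p₀)/p₁} = 0.48304 / 0.59062 ≈ 0.8179

0.125 ≤ PN ≤ 0.818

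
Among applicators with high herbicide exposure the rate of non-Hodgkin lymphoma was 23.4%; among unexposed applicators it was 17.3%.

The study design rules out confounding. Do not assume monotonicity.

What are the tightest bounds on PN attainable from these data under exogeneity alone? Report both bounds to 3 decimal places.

p₁ = 0.234, p₀ = 0.173.
Under exogeneity alone the bounds on PN are max{0,(p₁−p₀)/p₁} ≤ PN ≤ min{1,(1−p₀)/p₁}.
  lower = (p₁ − p₀)/p₁ = 0.061 / 0.234 ≈ 0.2607
  upper = min{1, (1 − p₀)/p₁} = 0.827 / 0.234 ≈ 3.5342 → capped at 1

0.261 ≤ PN ≤ 1.000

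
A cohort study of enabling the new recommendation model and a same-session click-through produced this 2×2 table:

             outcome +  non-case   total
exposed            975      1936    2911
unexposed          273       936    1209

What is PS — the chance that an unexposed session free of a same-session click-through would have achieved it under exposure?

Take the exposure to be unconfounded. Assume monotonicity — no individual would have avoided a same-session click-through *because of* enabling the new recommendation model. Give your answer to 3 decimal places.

p₁ = P(outcome | exposed) = 975/2911 = 0.33494
p₀ = P(outcome | unexposed) = 273/1209 = 0.22581
Under exogeneity and monotonicity, PS = (p₁ − p₀)/(1 − p₀).
PS = (0.33494 − 0.22581) / 0.77419 ≈ 0.1410

PS ≈ 0.141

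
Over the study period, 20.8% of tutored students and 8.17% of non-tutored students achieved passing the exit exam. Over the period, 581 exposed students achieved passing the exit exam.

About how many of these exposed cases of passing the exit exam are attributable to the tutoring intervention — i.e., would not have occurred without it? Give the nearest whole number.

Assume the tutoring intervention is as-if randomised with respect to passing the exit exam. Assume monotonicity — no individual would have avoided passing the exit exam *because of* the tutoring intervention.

p₁ = 0.208, p₀ = 0.0817.
PN = (p₁ − p₀)/p₁ = (0.208 − 0.0817) / 0.208 ≈ 0.60721.
Attributable cases ≈ PN × (exposed cases) = 0.60721 × 581 ≈ 352.79.

about 353 cases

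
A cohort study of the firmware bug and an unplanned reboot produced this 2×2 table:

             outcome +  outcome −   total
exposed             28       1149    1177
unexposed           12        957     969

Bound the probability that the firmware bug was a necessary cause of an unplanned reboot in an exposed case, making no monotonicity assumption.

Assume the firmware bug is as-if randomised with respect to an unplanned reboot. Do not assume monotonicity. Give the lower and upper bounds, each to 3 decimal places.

0.479 ≤ PN ≤ 1.000

p₁ = P(outcome | exposed) = 28/1177 = 0.023789
p₀ = P(outcome | unexposed) = 12/969 = 0.012384
Under exogeneity alone the bounds on PN are max{0,(p₁−p₀)/p₁} ≤ PN ≤ min{1,(1−p₀)/p₁}.
  lower = (p₁ − p₀)/p₁ = 0.011405 / 0.023789 ≈ 0.4794
  upper = min{1, (1 − p₀)/p₁} = 0.98762 / 0.023789 ≈ 41.5151 → capped at 1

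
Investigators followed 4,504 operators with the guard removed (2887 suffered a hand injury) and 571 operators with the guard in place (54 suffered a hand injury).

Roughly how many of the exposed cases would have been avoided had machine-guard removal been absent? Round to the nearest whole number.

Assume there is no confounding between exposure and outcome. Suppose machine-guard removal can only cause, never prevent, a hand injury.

p₁ = P(outcome | exposed) = 2887/4504 = 0.64099
p₀ = P(outcome | unexposed) = 54/571 = 0.094571
PN = (p₁ − p₀)/p₁ = (0.64099 − 0.094571) / 0.64099 ≈ 0.85246.
Attributable cases ≈ PN × (exposed cases) = 0.85246 × 2887 ≈ 2461.05.

about 2461 cases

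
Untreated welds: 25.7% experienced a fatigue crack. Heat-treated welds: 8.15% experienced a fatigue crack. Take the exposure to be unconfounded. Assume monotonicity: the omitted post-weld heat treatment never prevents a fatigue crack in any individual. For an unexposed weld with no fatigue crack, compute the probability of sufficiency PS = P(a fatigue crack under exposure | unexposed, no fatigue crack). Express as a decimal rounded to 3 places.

PS ≈ 0.191

p₁ = 0.257, p₀ = 0.0815.
Under exogeneity and monotonicity, PS = (p₁ − p₀) / (1 − p₀).
PS = (0.257 − 0.0815) / (1 − 0.0815) = 0.1755 / 0.9185 ≈ 0.1911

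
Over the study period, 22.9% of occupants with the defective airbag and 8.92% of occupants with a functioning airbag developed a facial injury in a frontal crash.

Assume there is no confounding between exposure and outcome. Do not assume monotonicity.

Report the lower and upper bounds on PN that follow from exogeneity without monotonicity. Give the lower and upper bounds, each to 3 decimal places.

p₁ = 0.229, p₀ = 0.0892.
Under exogeneity alone the bounds on PN are max{0,(p₁−p₀)/p₁} ≤ PN ≤ min{1,(1−p₀)/p₁}.
  lower = (p₁ − p₀)/p₁ = 0.1398 / 0.229 ≈ 0.6105
  upper = min{1, (1 − p₀)/p₁} = 0.9108 / 0.229 ≈ 3.9773 → capped at 1

0.610 ≤ PN ≤ 1.000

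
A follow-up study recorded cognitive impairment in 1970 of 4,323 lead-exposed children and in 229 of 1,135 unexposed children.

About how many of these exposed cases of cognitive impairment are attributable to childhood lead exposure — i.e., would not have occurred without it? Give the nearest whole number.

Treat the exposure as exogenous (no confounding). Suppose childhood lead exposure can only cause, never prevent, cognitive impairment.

p₁ = P(outcome | exposed) = 1970/4323 = 0.4557
p₀ = P(outcome | unexposed) = 229/1135 = 0.20176
PN = (p₁ − p₀)/p₁ = (0.4557 − 0.20176) / 0.4557 ≈ 0.55725.
Attributable cases ≈ PN × (exposed cases) = 0.55725 × 1970 ≈ 1097.78.

about 1098 cases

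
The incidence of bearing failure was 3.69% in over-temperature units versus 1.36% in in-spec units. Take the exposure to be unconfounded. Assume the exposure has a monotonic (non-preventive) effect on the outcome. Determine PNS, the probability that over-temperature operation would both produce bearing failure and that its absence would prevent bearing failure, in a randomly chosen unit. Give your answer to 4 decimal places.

p₁ = 0.0369, p₀ = 0.0136.
Under exogeneity and monotonicity, PNS = p₁ − p₀.
PNS = 0.0369 − 0.0136 = 0.0233

PNS ≈ 0.0233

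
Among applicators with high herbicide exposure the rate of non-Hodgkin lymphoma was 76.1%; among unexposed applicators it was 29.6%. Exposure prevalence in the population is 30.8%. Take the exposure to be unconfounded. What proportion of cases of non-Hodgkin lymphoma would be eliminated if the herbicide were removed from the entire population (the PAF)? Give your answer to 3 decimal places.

PAF ≈ 0.326

p₁ = 0.761, p₀ = 0.296.
Overall risk P(Y=1) = π·p₁ + (1−π)·p₀ = 0.308×0.761 + 0.692×0.296 = 0.43922.
Under exogeneity, PAF = [P(Y=1) − p₀] / P(Y=1).
PAF = (0.43922 − 0.296) / 0.43922 ≈ 0.3261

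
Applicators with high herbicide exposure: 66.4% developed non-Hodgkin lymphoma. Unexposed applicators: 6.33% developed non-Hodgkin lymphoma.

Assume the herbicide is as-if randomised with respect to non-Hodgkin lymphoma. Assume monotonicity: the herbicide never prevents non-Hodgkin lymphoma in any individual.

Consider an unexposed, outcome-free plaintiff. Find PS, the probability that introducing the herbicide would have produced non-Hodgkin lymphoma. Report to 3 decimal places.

PS ≈ 0.641

p₁ = 0.664, p₀ = 0.0633.
Under exogeneity and monotonicity, PS = (p₁ − p₀) / (1 − p₀).
PS = (0.664 − 0.0633) / (1 − 0.0633) = 0.6007 / 0.9367 ≈ 0.6413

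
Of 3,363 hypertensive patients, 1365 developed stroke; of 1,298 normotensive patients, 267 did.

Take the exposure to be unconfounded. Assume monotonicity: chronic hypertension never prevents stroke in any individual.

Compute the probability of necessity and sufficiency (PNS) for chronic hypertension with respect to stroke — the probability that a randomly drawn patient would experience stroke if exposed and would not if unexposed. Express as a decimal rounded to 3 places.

p₁ = P(outcome | exposed) = 1365/3363 = 0.40589
p₀ = P(outcome | unexposed) = 267/1298 = 0.2057
Under exogeneity and monotonicity, PNS = p₁ − p₀.
PNS = 0.40589 − 0.2057 = 0.20019

PNS ≈ 0.200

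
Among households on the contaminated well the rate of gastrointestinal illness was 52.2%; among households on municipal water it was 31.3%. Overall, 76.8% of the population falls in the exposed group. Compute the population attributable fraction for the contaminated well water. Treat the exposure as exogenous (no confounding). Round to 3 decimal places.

PAF ≈ 0.339

p₁ = 0.522, p₀ = 0.313.
Overall risk P(Y=1) = π·p₁ + (1−π)·p₀ = 0.768×0.522 + 0.232×0.313 = 0.47351.
Under exogeneity, PAF = [P(Y=1) − p₀] / P(Y=1).
PAF = (0.47351 − 0.313) / 0.47351 ≈ 0.3390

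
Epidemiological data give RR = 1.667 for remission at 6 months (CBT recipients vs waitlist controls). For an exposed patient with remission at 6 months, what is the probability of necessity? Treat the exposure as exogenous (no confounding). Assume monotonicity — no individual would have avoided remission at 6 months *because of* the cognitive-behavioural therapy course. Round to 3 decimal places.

Under exogeneity and monotonicity, PN = (RR − 1) / RR = 1 − 1/RR.
PN = (1.667 − 1) / 1.667 = 0.667 / 1.667 ≈ 0.4001

PN ≈ 0.400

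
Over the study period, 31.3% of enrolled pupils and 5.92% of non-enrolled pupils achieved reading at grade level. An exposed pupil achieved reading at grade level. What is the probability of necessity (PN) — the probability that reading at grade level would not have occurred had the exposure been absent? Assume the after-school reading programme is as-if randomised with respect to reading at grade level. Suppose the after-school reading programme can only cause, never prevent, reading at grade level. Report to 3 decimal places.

p₁ = 0.313, p₀ = 0.0592.
Under exogeneity and monotonicity, PN = (p₁ − p₀) / p₁.
PN = (0.313 − 0.0592) / 0.313 = 0.2538 / 0.313 ≈ 0.8109

PN ≈ 0.811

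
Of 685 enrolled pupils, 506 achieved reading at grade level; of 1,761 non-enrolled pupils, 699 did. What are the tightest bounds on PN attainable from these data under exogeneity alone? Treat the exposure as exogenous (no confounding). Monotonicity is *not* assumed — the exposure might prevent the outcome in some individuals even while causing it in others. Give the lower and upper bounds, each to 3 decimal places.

0.463 ≤ PN ≤ 0.816

p₁ = P(outcome | exposed) = 506/685 = 0.73869
p₀ = P(outcome | unexposed) = 699/1761 = 0.39693
Under exogeneity alone the bounds on PN are max{0,(p₁−p₀)/p₁} ≤ PN ≤ min{1,(1−p₀)/p₁}.
  lower = (p₁ − p₀)/p₁ = 0.34175 / 0.73869 ≈ 0.4626
  upper = min{1, (1 − p₀)/p₁} = 0.60307 / 0.73869 ≈ 0.8164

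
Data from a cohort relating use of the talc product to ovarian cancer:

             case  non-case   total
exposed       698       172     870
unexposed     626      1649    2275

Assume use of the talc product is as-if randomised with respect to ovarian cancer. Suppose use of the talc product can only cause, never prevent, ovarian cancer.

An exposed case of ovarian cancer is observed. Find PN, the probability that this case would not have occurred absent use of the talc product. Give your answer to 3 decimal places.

PN ≈ 0.657

p₁ = P(outcome | exposed) = 698/870 = 0.8023
p₀ = P(outcome | unexposed) = 626/2275 = 0.27516
Under exogeneity and monotonicity, PN = (p₁ − p₀) / p₁.
PN = (0.8023 − 0.27516) / 0.8023 = 0.52713 / 0.8023 ≈ 0.6570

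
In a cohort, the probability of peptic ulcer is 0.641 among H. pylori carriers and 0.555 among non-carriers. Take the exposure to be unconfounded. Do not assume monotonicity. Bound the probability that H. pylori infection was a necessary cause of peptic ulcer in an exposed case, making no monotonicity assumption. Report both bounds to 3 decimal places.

0.134 ≤ PN ≤ 0.694

Let p₁ = 0.641, p₀ = 0.555.
Under exogeneity alone the bounds on PN are max{0,(p₁−p₀)/p₁} ≤ PN ≤ min{1,(1−p₀)/p₁}.
  lower = (p₁ − p₀)/p₁ = 0.086 / 0.641 ≈ 0.1342
  upper = min{1, (1 − p₀)/p₁} = 0.445 / 0.641 ≈ 0.6942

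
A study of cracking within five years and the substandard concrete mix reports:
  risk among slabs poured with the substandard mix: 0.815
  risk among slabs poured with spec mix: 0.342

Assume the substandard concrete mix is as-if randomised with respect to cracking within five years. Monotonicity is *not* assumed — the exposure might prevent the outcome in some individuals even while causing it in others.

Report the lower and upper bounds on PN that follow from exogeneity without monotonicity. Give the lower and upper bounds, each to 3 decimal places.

0.580 ≤ PN ≤ 0.807

Let p₁ = 0.815, p₀ = 0.342.
Under exogeneity alone the bounds on PN are max{0,(p₁−p₀)/p₁} ≤ PN ≤ min{1,(1−p₀)/p₁}.
  lower = (p₁ − p₀)/p₁ = 0.473 / 0.815 ≈ 0.5804
  upper = min{1, (1 − p₀)/p₁} = 0.658 / 0.815 ≈ 0.8074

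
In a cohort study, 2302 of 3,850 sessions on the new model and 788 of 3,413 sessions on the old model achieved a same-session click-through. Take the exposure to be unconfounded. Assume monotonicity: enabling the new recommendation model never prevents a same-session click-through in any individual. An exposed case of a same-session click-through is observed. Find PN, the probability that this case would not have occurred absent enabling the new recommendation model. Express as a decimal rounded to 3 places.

p₁ = P(outcome | exposed) = 2302/3850 = 0.59792
p₀ = P(outcome | unexposed) = 788/3413 = 0.23088
Under exogeneity and monotonicity, PN = (p₁ − p₀) / p₁.
PN = (0.59792 − 0.23088) / 0.59792 = 0.36704 / 0.59792 ≈ 0.6139

PN ≈ 0.614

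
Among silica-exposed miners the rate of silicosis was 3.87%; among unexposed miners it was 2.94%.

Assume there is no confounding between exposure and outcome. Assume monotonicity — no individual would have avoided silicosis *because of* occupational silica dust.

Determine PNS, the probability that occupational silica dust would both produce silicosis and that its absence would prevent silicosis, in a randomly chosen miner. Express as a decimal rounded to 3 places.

p₁ = 0.0387, p₀ = 0.0294.
Under exogeneity and monotonicity, PNS = p₁ − p₀.
PNS = 0.0387 − 0.0294 = 0.0093

PNS ≈ 0.009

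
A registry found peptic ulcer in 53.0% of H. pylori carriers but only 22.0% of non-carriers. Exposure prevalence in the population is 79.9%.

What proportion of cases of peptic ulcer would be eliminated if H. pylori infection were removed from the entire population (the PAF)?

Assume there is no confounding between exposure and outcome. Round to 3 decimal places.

PAF ≈ 0.530

p₁ = 0.53, p₀ = 0.22.
Overall risk P(Y=1) = π·p₁ + (1−π)·p₀ = 0.799×0.53 + 0.201×0.22 = 0.46769.
Under exogeneity, PAF = [P(Y=1) − p₀] / P(Y=1).
PAF = (0.46769 − 0.22) / 0.46769 ≈ 0.5296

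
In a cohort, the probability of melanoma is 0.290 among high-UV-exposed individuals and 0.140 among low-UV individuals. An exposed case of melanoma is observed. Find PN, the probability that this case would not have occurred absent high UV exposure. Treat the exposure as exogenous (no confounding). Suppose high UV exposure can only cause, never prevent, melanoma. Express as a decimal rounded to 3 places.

PN ≈ 0.517

Let p₁ = 0.29, p₀ = 0.14.
Under exogeneity and monotonicity, PN = (p₁ − p₀) / p₁.
PN = (0.29 − 0.14) / 0.29 = 0.15 / 0.29 ≈ 0.5172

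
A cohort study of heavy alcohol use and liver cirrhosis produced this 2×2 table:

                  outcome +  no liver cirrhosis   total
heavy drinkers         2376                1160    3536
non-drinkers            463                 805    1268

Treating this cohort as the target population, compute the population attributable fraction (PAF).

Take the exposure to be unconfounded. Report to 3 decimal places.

p₁ = P(outcome | exposed) = 2376/3536 = 0.67195
p₀ = P(outcome | unexposed) = 463/1268 = 0.36514
Exposure prevalence π = 3536/4804 = 0.73605; overall risk P(Y=1) = 0.59097.
Under exogeneity, PAF = [P(Y=1) − p₀]/P(Y=1).
PAF = (0.59097 − 0.36514) / 0.59097 ≈ 0.3821

PAF ≈ 0.382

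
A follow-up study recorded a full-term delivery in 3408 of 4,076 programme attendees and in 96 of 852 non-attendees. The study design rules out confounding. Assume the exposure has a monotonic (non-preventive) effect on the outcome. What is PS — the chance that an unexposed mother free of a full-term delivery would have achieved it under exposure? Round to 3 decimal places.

p₁ = P(outcome | exposed) = 3408/4076 = 0.83611
p₀ = P(outcome | unexposed) = 96/852 = 0.11268
Under exogeneity and monotonicity, PS = (p₁ − p₀) / (1 − p₀).
PS = (0.83611 − 0.11268) / (1 − 0.11268) = 0.72344 / 0.88732 ≈ 0.8153

PS ≈ 0.815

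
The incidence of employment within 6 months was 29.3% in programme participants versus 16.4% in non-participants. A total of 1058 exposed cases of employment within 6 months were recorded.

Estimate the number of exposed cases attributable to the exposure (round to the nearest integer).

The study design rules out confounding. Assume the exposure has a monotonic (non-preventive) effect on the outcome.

p₁ = 0.293, p₀ = 0.164.
PN = (p₁ − p₀)/p₁ = (0.293 − 0.164) / 0.293 ≈ 0.44027.
Attributable cases ≈ PN × (exposed cases) = 0.44027 × 1058 ≈ 465.81.

about 466 cases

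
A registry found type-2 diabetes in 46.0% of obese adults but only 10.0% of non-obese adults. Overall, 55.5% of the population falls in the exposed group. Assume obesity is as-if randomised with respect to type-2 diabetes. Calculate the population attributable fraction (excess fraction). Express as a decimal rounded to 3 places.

PAF ≈ 0.666

p₁ = 0.46, p₀ = 0.1.
Overall risk P(Y=1) = π·p₁ + (1−π)·p₀ = 0.555×0.46 + 0.445×0.1 = 0.2998.
Under exogeneity, PAF = [P(Y=1) − p₀] / P(Y=1).
PAF = (0.2998 − 0.1) / 0.2998 ≈ 0.6664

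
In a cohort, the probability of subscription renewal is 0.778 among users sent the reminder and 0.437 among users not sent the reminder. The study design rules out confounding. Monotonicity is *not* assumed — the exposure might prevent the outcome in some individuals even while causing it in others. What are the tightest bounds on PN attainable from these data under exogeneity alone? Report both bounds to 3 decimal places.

Let p₁ = 0.778, p₀ = 0.437.
Under exogeneity alone the bounds on PN are max{0,(p₁−p₀)/p₁} ≤ PN ≤ min{1,(1−p₀)/p₁}.
  lower = (p₁ − p₀)/p₁ = 0.341 / 0.778 ≈ 0.4383
  upper = min{1, (1 − p₀)/p₁} = 0.563 / 0.778 ≈ 0.7237

0.438 ≤ PN ≤ 0.724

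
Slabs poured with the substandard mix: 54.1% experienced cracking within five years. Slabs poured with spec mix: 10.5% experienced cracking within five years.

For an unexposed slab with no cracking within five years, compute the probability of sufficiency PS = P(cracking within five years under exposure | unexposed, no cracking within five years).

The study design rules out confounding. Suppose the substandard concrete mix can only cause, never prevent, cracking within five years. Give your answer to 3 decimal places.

p₁ = 0.541, p₀ = 0.105.
Under exogeneity and monotonicity, PS = (p₁ − p₀) / (1 − p₀).
PS = (0.541 − 0.105) / (1 − 0.105) = 0.436 / 0.895 ≈ 0.4872

PS ≈ 0.487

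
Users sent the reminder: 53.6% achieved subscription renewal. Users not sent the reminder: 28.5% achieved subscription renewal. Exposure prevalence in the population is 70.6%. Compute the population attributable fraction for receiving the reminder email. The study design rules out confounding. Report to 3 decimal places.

PAF ≈ 0.383

p₁ = 0.536, p₀ = 0.285.
Overall risk P(Y=1) = π·p₁ + (1−π)·p₀ = 0.706×0.536 + 0.294×0.285 = 0.46221.
Under exogeneity, PAF = [P(Y=1) − p₀] / P(Y=1).
PAF = (0.46221 − 0.285) / 0.46221 ≈ 0.3834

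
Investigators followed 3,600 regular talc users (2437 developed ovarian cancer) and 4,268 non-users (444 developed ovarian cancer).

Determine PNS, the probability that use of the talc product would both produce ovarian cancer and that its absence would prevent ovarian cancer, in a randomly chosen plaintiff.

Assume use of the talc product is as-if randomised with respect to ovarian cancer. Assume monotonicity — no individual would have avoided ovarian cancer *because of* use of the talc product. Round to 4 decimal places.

p₁ = P(outcome | exposed) = 2437/3600 = 0.67694
p₀ = P(outcome | unexposed) = 444/4268 = 0.10403
Under exogeneity and monotonicity, PNS = p₁ − p₀.
PNS = 0.67694 − 0.10403 = 0.57291

PNS ≈ 0.5729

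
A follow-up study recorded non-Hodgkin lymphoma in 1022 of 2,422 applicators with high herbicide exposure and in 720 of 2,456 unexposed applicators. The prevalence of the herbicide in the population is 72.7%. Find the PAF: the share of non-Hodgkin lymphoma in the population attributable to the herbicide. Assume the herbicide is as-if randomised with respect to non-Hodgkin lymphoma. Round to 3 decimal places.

p₁ = P(outcome | exposed) = 1022/2422 = 0.42197
p₀ = P(outcome | unexposed) = 720/2456 = 0.29316
Overall risk P(Y=1) = π·p₁ + (1−π)·p₀ = 0.727×0.42197 + 0.273×0.29316 = 0.3868.
Under exogeneity, PAF = [P(Y=1) − p₀] / P(Y=1).
PAF = (0.3868 − 0.29316) / 0.3868 ≈ 0.2421

PAF ≈ 0.242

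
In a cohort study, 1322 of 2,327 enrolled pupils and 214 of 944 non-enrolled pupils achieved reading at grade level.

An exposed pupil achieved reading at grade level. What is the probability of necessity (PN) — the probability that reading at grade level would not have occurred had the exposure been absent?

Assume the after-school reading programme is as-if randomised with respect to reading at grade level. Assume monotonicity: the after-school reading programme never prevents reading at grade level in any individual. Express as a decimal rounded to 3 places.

p₁ = P(outcome | exposed) = 1322/2327 = 0.56811
p₀ = P(outcome | unexposed) = 214/944 = 0.22669
Under exogeneity and monotonicity, PN = (p₁ − p₀) / p₁.
PN = (0.56811 − 0.22669) / 0.56811 = 0.34142 / 0.56811 ≈ 0.6010

PN ≈ 0.601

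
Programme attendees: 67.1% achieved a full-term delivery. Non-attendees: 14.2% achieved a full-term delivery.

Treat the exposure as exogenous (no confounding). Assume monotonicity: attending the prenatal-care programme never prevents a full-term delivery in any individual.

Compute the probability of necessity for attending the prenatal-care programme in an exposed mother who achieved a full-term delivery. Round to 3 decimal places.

PN ≈ 0.788

p₁ = 0.671, p₀ = 0.142.
Under exogeneity and monotonicity, PN = (p₁ − p₀) / p₁.
PN = (0.671 − 0.142) / 0.671 = 0.529 / 0.671 ≈ 0.7884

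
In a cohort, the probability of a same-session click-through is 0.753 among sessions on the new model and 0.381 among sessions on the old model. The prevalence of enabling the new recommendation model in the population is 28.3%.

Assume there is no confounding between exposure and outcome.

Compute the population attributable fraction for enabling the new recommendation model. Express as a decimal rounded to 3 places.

Let p₁ = 0.753, p₀ = 0.381.
Overall risk P(Y=1) = π·p₁ + (1−π)·p₀ = 0.283×0.753 + 0.717×0.381 = 0.48628.
Under exogeneity, PAF = [P(Y=1) − p₀] / P(Y=1).
PAF = (0.48628 − 0.381) / 0.48628 ≈ 0.2165

PAF ≈ 0.216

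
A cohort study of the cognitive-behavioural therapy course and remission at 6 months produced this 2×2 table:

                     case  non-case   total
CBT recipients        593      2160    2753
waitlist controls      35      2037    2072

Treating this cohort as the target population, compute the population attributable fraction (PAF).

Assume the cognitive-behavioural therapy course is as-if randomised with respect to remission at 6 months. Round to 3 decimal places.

PAF ≈ 0.870

p₁ = P(outcome | exposed) = 593/2753 = 0.2154
p₀ = P(outcome | unexposed) = 35/2072 = 0.016892
Exposure prevalence π = 2753/4825 = 0.57057; overall risk P(Y=1) = 0.13016.
Under exogeneity, PAF = [P(Y=1) − p₀]/P(Y=1).
PAF = (0.13016 − 0.016892) / 0.13016 ≈ 0.8702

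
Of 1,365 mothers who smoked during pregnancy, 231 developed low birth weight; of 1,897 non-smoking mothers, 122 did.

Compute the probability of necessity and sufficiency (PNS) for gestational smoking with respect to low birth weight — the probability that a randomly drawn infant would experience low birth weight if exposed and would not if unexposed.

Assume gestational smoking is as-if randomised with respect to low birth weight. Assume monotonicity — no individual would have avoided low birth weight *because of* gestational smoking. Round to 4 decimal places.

p₁ = P(outcome | exposed) = 231/1365 = 0.16923
p₀ = P(outcome | unexposed) = 122/1897 = 0.064312
Under exogeneity and monotonicity, PNS = p₁ − p₀.
PNS = 0.16923 − 0.064312 = 0.10492

PNS ≈ 0.1049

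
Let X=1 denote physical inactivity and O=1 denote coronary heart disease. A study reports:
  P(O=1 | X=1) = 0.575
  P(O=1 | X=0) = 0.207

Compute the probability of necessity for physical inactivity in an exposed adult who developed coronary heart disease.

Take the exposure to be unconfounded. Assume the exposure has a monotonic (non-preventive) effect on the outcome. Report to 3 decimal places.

Let p₁ = 0.575, p₀ = 0.207.
Under exogeneity and monotonicity, PN = (p₁ − p₀) / p₁.
PN = (0.575 − 0.207) / 0.575 = 0.368 / 0.575 ≈ 0.6400

PN ≈ 0.640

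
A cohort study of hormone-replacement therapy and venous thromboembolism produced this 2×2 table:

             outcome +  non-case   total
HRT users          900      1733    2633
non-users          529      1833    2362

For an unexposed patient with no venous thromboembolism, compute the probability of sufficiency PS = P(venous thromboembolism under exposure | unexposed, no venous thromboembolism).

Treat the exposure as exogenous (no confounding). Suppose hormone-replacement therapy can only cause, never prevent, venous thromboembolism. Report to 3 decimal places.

p₁ = P(outcome | exposed) = 900/2633 = 0.34182
p₀ = P(outcome | unexposed) = 529/2362 = 0.22396
Under exogeneity and monotonicity, PS = (p₁ − p₀) / (1 − p₀).
PS = (0.34182 − 0.22396) / (1 − 0.22396) = 0.11785 / 0.77604 ≈ 0.1519

PS ≈ 0.152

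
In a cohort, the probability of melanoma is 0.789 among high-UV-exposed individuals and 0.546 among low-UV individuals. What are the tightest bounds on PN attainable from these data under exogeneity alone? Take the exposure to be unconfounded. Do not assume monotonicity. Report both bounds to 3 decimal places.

Let p₁ = 0.789, p₀ = 0.546.
Under exogeneity alone the bounds on PN are max{0,(p₁−p₀)/p₁} ≤ PN ≤ min{1,(1−p₀)/p₁}.
  lower = (p₁ − p₀)/p₁ = 0.243 / 0.789 ≈ 0.3080
  upper = min{1, (1 − p₀)/p₁} = 0.454 / 0.789 ≈ 0.5754

0.308 ≤ PN ≤ 0.575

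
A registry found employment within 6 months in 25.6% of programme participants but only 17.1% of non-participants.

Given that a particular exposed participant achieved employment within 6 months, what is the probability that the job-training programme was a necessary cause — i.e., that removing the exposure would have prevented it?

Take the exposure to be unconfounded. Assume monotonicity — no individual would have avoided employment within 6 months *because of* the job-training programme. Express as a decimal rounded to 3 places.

p₁ = 0.256, p₀ = 0.171.
Under exogeneity and monotonicity, PN = (p₁ − p₀) / p₁.
PN = (0.256 − 0.171) / 0.256 = 0.085 / 0.256 ≈ 0.3320

PN ≈ 0.332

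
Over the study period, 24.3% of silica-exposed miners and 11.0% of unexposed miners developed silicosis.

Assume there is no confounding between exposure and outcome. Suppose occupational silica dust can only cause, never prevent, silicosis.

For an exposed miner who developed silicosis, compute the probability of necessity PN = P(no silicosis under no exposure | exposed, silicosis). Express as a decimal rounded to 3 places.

p₁ = 0.243, p₀ = 0.11.
Under exogeneity and monotonicity, PN = (p₁ − p₀) / p₁.
PN = (0.243 − 0.11) / 0.243 = 0.133 / 0.243 ≈ 0.5473

PN ≈ 0.547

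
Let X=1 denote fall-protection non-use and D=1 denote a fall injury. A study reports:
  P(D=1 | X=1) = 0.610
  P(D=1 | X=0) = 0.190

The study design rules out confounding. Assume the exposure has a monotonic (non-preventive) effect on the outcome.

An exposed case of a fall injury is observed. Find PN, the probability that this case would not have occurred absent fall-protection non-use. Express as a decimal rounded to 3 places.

Let p₁ = 0.61, p₀ = 0.19.
Under exogeneity and monotonicity, PN = (p₁ − p₀) / p₁.
PN = (0.61 − 0.19) / 0.61 = 0.42 / 0.61 ≈ 0.6885

PN ≈ 0.689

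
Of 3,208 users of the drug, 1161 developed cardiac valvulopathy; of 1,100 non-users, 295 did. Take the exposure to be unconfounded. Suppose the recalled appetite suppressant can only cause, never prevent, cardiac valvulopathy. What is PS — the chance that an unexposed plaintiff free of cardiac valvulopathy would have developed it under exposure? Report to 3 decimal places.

PS ≈ 0.128

p₁ = P(outcome | exposed) = 1161/3208 = 0.36191
p₀ = P(outcome | unexposed) = 295/1100 = 0.26818
Under exogeneity and monotonicity, PS = (p₁ − p₀) / (1 − p₀).
PS = (0.36191 − 0.26818) / (1 − 0.26818) = 0.093726 / 0.73182 ≈ 0.1281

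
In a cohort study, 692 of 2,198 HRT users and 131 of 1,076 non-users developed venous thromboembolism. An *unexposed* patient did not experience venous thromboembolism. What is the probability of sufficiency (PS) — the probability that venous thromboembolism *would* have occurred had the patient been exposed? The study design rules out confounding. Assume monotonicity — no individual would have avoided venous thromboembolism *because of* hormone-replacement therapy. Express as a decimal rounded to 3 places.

p₁ = P(outcome | exposed) = 692/2198 = 0.31483
p₀ = P(outcome | unexposed) = 131/1076 = 0.12175
Under exogeneity and monotonicity, PS = (p₁ − p₀) / (1 − p₀).
PS = (0.31483 − 0.12175) / (1 − 0.12175) = 0.19308 / 0.87825 ≈ 0.2199

PS ≈ 0.220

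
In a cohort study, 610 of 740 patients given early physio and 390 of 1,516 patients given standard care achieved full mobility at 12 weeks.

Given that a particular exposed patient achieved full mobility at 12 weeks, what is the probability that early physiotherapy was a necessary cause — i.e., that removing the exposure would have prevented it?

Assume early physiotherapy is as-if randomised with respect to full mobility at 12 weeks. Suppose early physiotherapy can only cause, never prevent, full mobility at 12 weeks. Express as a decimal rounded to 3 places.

p₁ = P(outcome | exposed) = 610/740 = 0.82432
p₀ = P(outcome | unexposed) = 390/1516 = 0.25726
Under exogeneity and monotonicity, PN = (p₁ − p₀) / p₁.
PN = (0.82432 − 0.25726) / 0.82432 = 0.56707 / 0.82432 ≈ 0.6879

PN ≈ 0.688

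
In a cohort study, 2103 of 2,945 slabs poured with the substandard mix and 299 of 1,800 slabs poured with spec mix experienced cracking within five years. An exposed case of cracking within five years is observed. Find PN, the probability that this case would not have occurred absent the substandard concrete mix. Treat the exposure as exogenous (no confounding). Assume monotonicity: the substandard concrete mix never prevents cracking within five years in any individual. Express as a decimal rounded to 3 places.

p₁ = P(outcome | exposed) = 2103/2945 = 0.71409
p₀ = P(outcome | unexposed) = 299/1800 = 0.16611
Under exogeneity and monotonicity, PN = (p₁ − p₀) / p₁.
PN = (0.71409 − 0.16611) / 0.71409 = 0.54798 / 0.71409 ≈ 0.7674

PN ≈ 0.767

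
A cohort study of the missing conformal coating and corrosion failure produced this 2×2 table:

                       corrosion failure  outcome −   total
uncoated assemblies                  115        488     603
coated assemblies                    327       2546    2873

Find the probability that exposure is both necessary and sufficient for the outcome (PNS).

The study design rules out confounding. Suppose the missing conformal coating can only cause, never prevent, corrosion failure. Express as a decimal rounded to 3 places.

p₁ = P(outcome | exposed) = 115/603 = 0.19071
p₀ = P(outcome | unexposed) = 327/2873 = 0.11382
Under exogeneity and monotonicity, PNS = p₁ − p₀.
PNS = 0.19071 − 0.11382 = 0.076895

PNS ≈ 0.077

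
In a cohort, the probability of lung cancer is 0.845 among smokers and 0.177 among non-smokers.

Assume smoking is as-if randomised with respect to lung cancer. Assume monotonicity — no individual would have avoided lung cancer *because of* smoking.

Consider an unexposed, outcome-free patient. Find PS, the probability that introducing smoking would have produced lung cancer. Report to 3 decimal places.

PS ≈ 0.812

Let p₁ = 0.845, p₀ = 0.177.
Under exogeneity and monotonicity, PS = (p₁ − p₀) / (1 − p₀).
PS = (0.845 − 0.177) / (1 − 0.177) = 0.668 / 0.823 ≈ 0.8117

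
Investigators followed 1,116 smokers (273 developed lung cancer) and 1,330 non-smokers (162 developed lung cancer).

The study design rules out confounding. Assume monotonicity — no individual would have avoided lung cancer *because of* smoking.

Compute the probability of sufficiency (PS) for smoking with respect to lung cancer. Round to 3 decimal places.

PS ≈ 0.140

p₁ = P(outcome | exposed) = 273/1116 = 0.24462
p₀ = P(outcome | unexposed) = 162/1330 = 0.1218
Under exogeneity and monotonicity, PS = (p₁ − p₀) / (1 − p₀).
PS = (0.24462 − 0.1218) / (1 − 0.1218) = 0.12282 / 0.8782 ≈ 0.1399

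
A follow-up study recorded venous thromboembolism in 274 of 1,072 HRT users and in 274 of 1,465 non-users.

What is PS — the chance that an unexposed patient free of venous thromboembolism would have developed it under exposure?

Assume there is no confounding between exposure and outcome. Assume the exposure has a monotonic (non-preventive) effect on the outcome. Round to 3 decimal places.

p₁ = P(outcome | exposed) = 274/1072 = 0.2556
p₀ = P(outcome | unexposed) = 274/1465 = 0.18703
Under exogeneity and monotonicity, PS = (p₁ − p₀) / (1 − p₀).
PS = (0.2556 − 0.18703) / (1 − 0.18703) = 0.068566 / 0.81297 ≈ 0.0843

PS ≈ 0.084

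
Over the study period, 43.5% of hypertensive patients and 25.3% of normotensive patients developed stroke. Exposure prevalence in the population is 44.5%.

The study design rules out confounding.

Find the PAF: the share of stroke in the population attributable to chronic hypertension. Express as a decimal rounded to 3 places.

p₁ = 0.435, p₀ = 0.253.
Overall risk P(Y=1) = π·p₁ + (1−π)·p₀ = 0.445×0.435 + 0.555×0.253 = 0.33399.
Under exogeneity, PAF = [P(Y=1) − p₀] / P(Y=1).
PAF = (0.33399 − 0.253) / 0.33399 ≈ 0.2425

PAF ≈ 0.242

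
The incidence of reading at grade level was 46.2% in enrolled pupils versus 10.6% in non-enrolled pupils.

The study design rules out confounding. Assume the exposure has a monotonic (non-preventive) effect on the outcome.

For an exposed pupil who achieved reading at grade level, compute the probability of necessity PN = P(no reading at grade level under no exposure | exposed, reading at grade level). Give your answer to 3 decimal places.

p₁ = 0.462, p₀ = 0.106.
Under exogeneity and monotonicity, PN = (p₁ − p₀) / p₁.
PN = (0.462 − 0.106) / 0.462 = 0.356 / 0.462 ≈ 0.7706

PN ≈ 0.771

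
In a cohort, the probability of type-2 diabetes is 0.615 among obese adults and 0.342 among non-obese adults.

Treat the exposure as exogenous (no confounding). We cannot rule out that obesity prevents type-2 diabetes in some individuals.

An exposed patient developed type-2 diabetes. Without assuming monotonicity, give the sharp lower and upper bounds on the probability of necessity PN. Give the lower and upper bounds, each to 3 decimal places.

0.444 ≤ PN ≤ 1.000

Let p₁ = 0.615, p₀ = 0.342.
Under exogeneity alone the bounds on PN are max{0,(p₁−p₀)/p₁} ≤ PN ≤ min{1,(1−p₀)/p₁}.
  lower = (p₁ − p₀)/p₁ = 0.273 / 0.615 ≈ 0.4439
  upper = min{1, (1 − p₀)/p₁} = 0.658 / 0.615 ≈ 1.0699 → capped at 1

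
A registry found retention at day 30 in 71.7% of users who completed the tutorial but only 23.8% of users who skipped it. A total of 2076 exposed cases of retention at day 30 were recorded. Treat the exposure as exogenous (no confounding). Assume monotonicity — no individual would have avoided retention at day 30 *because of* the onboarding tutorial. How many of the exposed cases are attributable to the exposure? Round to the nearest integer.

about 1387 cases

p₁ = 0.717, p₀ = 0.238.
PN = (p₁ − p₀)/p₁ = (0.717 − 0.238) / 0.717 ≈ 0.66806.
Attributable cases ≈ PN × (exposed cases) = 0.66806 × 2076 ≈ 1386.90.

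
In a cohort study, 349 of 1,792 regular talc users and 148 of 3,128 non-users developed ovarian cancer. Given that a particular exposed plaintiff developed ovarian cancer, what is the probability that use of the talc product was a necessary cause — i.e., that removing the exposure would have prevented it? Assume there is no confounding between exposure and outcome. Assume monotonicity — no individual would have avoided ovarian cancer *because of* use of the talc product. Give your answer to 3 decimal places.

p₁ = P(outcome | exposed) = 349/1792 = 0.19475
p₀ = P(outcome | unexposed) = 148/3128 = 0.047315
Under exogeneity and monotonicity, PN = (p₁ − p₀) / p₁.
PN = (0.19475 − 0.047315) / 0.19475 = 0.14744 / 0.19475 ≈ 0.7571

PN ≈ 0.757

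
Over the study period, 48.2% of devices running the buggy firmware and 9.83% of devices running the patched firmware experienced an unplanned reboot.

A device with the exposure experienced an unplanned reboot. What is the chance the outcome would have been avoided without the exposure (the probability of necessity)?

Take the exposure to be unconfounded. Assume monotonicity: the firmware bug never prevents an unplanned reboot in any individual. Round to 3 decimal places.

PN ≈ 0.796

p₁ = 0.482, p₀ = 0.0983.
Under exogeneity and monotonicity, PN = (p₁ − p₀) / p₁.
PN = (0.482 − 0.0983) / 0.482 = 0.3837 / 0.482 ≈ 0.7961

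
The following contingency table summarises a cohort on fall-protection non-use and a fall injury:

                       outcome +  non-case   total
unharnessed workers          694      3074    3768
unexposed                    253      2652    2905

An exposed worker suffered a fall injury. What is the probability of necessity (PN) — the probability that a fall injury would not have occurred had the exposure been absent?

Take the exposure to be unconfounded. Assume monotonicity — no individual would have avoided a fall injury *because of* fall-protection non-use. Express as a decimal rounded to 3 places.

PN ≈ 0.527

p₁ = P(outcome | exposed) = 694/3768 = 0.18418
p₀ = P(outcome | unexposed) = 253/2905 = 0.087091
Under exogeneity and monotonicity, PN = (p₁ − p₀)/p₁.
PN = (0.18418 − 0.087091) / 0.18418 ≈ 0.5271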